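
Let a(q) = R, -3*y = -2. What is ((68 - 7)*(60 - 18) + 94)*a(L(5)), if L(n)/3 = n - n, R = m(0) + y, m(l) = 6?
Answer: 53120/3 ≈ 17707.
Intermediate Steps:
y = ⅔ (y = -⅓*(-2) = ⅔ ≈ 0.66667)
R = 20/3 (R = 6 + ⅔ = 20/3 ≈ 6.6667)
L(n) = 0 (L(n) = 3*(n - n) = 3*0 = 0)
a(q) = 20/3
((68 - 7)*(60 - 18) + 94)*a(L(5)) = ((68 - 7)*(60 - 18) + 94)*(20/3) = (61*42 + 94)*(20/3) = (2562 + 94)*(20/3) = 2656*(20/3) = 53120/3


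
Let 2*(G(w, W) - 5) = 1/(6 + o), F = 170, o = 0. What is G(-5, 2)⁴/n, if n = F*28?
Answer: 13845841/98703360 ≈ 0.14028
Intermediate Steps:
G(w, W) = 61/12 (G(w, W) = 5 + 1/(2*(6 + 0)) = 5 + (½)/6 = 5 + (½)*(⅙) = 5 + 1/12 = 61/12)
n = 4760 (n = 170*28 = 4760)
G(-5, 2)⁴/n = (61/12)⁴/4760 = (13845841/20736)*(1/4760) = 13845841/98703360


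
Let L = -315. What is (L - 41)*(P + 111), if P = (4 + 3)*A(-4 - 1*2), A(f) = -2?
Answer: -34532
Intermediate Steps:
P = -14 (P = (4 + 3)*(-2) = 7*(-2) = -14)
(L - 41)*(P + 111) = (-315 - 41)*(-14 + 111) = -356*97 = -34532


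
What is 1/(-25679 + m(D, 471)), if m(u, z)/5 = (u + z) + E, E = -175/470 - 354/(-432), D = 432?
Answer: -3384/71611411 ≈ -4.7255e-5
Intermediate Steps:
E = 1513/3384 (E = -175*1/470 - 354*(-1/432) = -35/94 + 59/72 = 1513/3384 ≈ 0.44710)
m(u, z) = 7565/3384 + 5*u + 5*z (m(u, z) = 5*((u + z) + 1513/3384) = 5*(1513/3384 + u + z) = 7565/3384 + 5*u + 5*z)
1/(-25679 + m(D, 471)) = 1/(-25679 + (7565/3384 + 5*432 + 5*471)) = 1/(-25679 + (7565/3384 + 2160 + 2355)) = 1/(-25679 + 15286325/3384) = 1/(-71611411/3384) = -3384/71611411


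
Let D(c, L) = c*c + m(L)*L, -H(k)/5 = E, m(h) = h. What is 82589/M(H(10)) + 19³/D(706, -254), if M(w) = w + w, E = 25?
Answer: -23245963989/70369000 ≈ -330.34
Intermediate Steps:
H(k) = -125 (H(k) = -5*25 = -125)
D(c, L) = L² + c² (D(c, L) = c*c + L*L = c² + L² = L² + c²)
M(w) = 2*w
82589/M(H(10)) + 19³/D(706, -254) = 82589/((2*(-125))) + 19³/((-254)² + 706²) = 82589/(-250) + 6859/(64516 + 498436) = 82589*(-1/250) + 6859/562952 = -82589/250 + 6859*(1/562952) = -82589/250 + 6859/562952 = -23245963989/70369000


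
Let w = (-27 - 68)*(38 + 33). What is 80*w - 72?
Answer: -539672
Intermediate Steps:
w = -6745 (w = -95*71 = -6745)
80*w - 72 = 80*(-6745) - 72 = -539600 - 72 = -539672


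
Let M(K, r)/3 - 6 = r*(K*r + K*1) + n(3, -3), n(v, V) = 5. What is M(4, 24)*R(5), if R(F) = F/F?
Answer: 7233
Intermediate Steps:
R(F) = 1
M(K, r) = 33 + 3*r*(K + K*r) (M(K, r) = 18 + 3*(r*(K*r + K*1) + 5) = 18 + 3*(r*(K*r + K) + 5) = 18 + 3*(r*(K + K*r) + 5) = 18 + 3*(5 + r*(K + K*r)) = 18 + (15 + 3*r*(K + K*r)) = 33 + 3*r*(K + K*r))
M(4, 24)*R(5) = (33 + 3*4*24 + 3*4*24²)*1 = (33 + 288 + 3*4*576)*1 = (33 + 288 + 6912)*1 = 7233*1 = 7233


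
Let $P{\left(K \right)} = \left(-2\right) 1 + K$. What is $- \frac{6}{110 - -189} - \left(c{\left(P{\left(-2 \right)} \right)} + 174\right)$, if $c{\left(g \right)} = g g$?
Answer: $- \frac{56816}{299} \approx -190.02$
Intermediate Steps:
$P{\left(K \right)} = -2 + K$
$c{\left(g \right)} = g^{2}$
$- \frac{6}{110 - -189} - \left(c{\left(P{\left(-2 \right)} \right)} + 174\right) = - \frac{6}{110 - -189} - \left(\left(-2 - 2\right)^{2} + 174\right) = - \frac{6}{110 + 189} - \left(\left(-4\right)^{2} + 174\right) = - \frac{6}{299} - \left(16 + 174\right) = \left(-6\right) \frac{1}{299} - 190 = - \frac{6}{299} - 190 = - \frac{56816}{299}$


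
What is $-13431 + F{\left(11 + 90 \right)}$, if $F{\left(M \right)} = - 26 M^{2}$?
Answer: $-278657$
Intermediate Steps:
$-13431 + F{\left(11 + 90 \right)} = -13431 - 26 \left(11 + 90\right)^{2} = -13431 - 26 \cdot 101^{2} = -13431 - 265226 = -278657$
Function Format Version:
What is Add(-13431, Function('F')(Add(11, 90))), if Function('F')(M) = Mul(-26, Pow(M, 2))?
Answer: -278657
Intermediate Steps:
Add(-13431, Function('F')(Add(11, 90))) = Add(-13431, Mul(-26, Pow(Add(11, 90), 2))) = Add(-13431, Mul(-26, Pow(101, 2))) = Add(-13431, Mul(-26, 10201)) = Add(-13431, -265226) = -278657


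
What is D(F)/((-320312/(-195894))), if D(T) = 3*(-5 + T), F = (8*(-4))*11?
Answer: -104901237/160156 ≈ -654.99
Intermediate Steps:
F = -352 (F = -32*11 = -352)
D(T) = -15 + 3*T
D(F)/((-320312/(-195894))) = (-15 + 3*(-352))/((-320312/(-195894))) = (-15 - 1056)/((-320312*(-1/195894))) = -1071/160156/97947 = -1071*97947/160156 = -104901237/160156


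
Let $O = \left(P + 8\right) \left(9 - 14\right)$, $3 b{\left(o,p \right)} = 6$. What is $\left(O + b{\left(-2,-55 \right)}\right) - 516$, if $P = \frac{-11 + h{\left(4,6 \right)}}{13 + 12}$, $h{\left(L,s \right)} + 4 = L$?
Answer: $- \frac{2759}{5} \approx -551.8$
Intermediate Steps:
$h{\left(L,s \right)} = -4 + L$
$b{\left(o,p \right)} = 2$ ($b{\left(o,p \right)} = \frac{1}{3} \cdot 6 = 2$)
$P = - \frac{11}{25}$ ($P = \frac{-11 + \left(-4 + 4\right)}{13 + 12} = \frac{-11 + 0}{25} = \left(-11\right) \frac{1}{25} = - \frac{11}{25} \approx -0.44$)
$O = - \frac{189}{5}$ ($O = \left(- \frac{11}{25} + 8\right) \left(9 - 14\right) = \frac{189}{25} \left(-5\right) = - \frac{189}{5} \approx -37.8$)
$\left(O + b{\left(-2,-55 \right)}\right) - 516 = \left(- \frac{189}{5} + 2\right) - 516 = - \frac{179}{5} - 516 = - \frac{2759}{5}$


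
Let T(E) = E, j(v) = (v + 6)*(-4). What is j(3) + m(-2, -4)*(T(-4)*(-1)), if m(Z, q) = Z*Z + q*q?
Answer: 44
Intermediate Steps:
j(v) = -24 - 4*v (j(v) = (6 + v)*(-4) = -24 - 4*v)
m(Z, q) = Z² + q²
j(3) + m(-2, -4)*(T(-4)*(-1)) = (-24 - 4*3) + ((-2)² + (-4)²)*(-4*(-1)) = (-24 - 12) + (4 + 16)*4 = -36 + 20*4 = -36 + 80 = 44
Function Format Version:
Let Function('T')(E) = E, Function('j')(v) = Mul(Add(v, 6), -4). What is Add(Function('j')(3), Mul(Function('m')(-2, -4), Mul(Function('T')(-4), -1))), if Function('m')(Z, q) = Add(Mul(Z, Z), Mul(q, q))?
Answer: 44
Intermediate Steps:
Function('j')(v) = Add(-24, Mul(-4, v)) (Function('j')(v) = Mul(Add(6, v), -4) = Add(-24, Mul(-4, v)))
Function('m')(Z, q) = Add(Pow(Z, 2), Pow(q, 2))
Add(Function('j')(3), Mul(Function('m')(-2, -4), Mul(Function('T')(-4), -1))) = Add(Add(-24, Mul(-4, 3)), Mul(Add(Pow(-2, 2), Pow(-4, 2)), Mul(-4, -1))) = Add(Add(-24, -12), Mul(Add(4, 16), 4)) = Add(-36, Mul(20, 4)) = Add(-36, 80) = 44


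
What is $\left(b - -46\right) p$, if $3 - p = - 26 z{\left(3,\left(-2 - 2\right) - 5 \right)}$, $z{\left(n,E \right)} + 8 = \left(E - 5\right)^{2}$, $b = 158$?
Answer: $997764$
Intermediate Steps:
$z{\left(n,E \right)} = -8 + \left(-5 + E\right)^{2}$ ($z{\left(n,E \right)} = -8 + \left(E - 5\right)^{2} = -8 + \left(-5 + E\right)^{2}$)
$p = 4891$ ($p = 3 - - 26 \left(-8 + \left(-5 - 9\right)^{2}\right) = 3 - - 26 \left(-8 + \left(-14\right)^{2}\right) = 3 - - 26 \left(-8 + 196\right) = 3 - \left(-26\right) 188 = 3 - -4888 = 3 + 4888 = 4891$)
$\left(b - -46\right) p = \left(158 - -46\right) 4891 = \left(158 + 46\right) 4891 = 204 \cdot 4891 = 997764$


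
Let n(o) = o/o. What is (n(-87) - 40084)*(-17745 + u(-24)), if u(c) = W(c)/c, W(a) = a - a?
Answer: 711272835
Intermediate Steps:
W(a) = 0
u(c) = 0 (u(c) = 0/c = 0)
n(o) = 1
(n(-87) - 40084)*(-17745 + u(-24)) = (1 - 40084)*(-17745 + 0) = -40083*(-17745) = 711272835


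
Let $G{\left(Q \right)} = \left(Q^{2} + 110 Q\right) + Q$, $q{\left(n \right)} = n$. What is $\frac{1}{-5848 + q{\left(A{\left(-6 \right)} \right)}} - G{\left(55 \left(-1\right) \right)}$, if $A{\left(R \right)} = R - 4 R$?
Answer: $\frac{17956399}{5830} \approx 3080.0$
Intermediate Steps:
$A{\left(R \right)} = - 3 R$
$G{\left(Q \right)} = Q^{2} + 111 Q$
$\frac{1}{-5848 + q{\left(A{\left(-6 \right)} \right)}} - G{\left(55 \left(-1\right) \right)} = \frac{1}{-5848 - -18} - 55 \left(-1\right) \left(111 + 55 \left(-1\right)\right) = \frac{1}{-5848 + 18} - - 55 \left(111 - 55\right) = \frac{1}{-5830} - \left(-55\right) 56 = - \frac{1}{5830} - -3080 = - \frac{1}{5830} + 3080 = \frac{17956399}{5830}$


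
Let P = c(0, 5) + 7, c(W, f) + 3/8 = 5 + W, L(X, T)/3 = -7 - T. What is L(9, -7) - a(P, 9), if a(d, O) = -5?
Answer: 5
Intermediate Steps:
L(X, T) = -21 - 3*T (L(X, T) = 3*(-7 - T) = -21 - 3*T)
c(W, f) = 37/8 + W (c(W, f) = -3/8 + (5 + W) = 37/8 + W)
P = 93/8 (P = (37/8 + 0) + 7 = 37/8 + 7 = 93/8 ≈ 11.625)
L(9, -7) - a(P, 9) = (-21 - 3*(-7)) - 1*(-5) = (-21 + 21) + 5 = 0 + 5 = 5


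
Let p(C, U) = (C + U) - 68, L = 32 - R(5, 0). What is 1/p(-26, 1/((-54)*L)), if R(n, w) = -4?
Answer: -1944/182737 ≈ -0.010638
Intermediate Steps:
L = 36 (L = 32 - 1*(-4) = 32 + 4 = 36)
p(C, U) = -68 + C + U
1/p(-26, 1/((-54)*L)) = 1/(-68 - 26 + 1/(-54*36)) = 1/(-68 - 26 - 1/54*1/36) = 1/(-68 - 26 - 1/1944) = 1/(-182737/1944) = -1944/182737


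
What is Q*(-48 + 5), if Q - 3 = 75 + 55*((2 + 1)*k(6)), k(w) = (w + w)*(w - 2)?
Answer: -343914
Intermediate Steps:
k(w) = 2*w*(-2 + w) (k(w) = (2*w)*(-2 + w) = 2*w*(-2 + w))
Q = 7998 (Q = 3 + (75 + 55*((2 + 1)*(2*6*(-2 + 6)))) = 3 + (75 + 55*(3*(2*6*4))) = 3 + (75 + 55*(3*48)) = 3 + (75 + 55*144) = 3 + (75 + 7920) = 3 + 7995 = 7998)
Q*(-48 + 5) = 7998*(-48 + 5) = 7998*(-43) = -343914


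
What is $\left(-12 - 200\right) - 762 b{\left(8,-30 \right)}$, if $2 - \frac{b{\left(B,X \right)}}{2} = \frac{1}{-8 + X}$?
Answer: $- \frac{62702}{19} \approx -3300.1$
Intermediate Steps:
$b{\left(B,X \right)} = 4 - \frac{2}{-8 + X}$
$\left(-12 - 200\right) - 762 b{\left(8,-30 \right)} = \left(-12 - 200\right) - 762 \frac{2 \left(-17 + 2 \left(-30\right)\right)}{-8 - 30} = \left(-12 - 200\right) - 762 \frac{2 \left(-17 - 60\right)}{-38} = -212 - 762 \cdot 2 \left(- \frac{1}{38}\right) \left(-77\right) = -212 - \frac{58674}{19} = - \frac{62702}{19}$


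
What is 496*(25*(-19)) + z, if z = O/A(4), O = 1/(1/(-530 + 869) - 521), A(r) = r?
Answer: -166444803539/706472 ≈ -2.3560e+5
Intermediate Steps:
O = -339/176618 (O = 1/(1/339 - 521) = 1/(-176618/339) = -339/176618 ≈ -0.0019194)
z = -339/706472 (z = -339/176618/4 = -339/176618*¼ = -339/706472 ≈ -0.00047985)
496*(25*(-19)) + z = 496*(25*(-19)) - 339/706472 = 496*(-475) - 339/706472 = -235600 - 339/706472 = -166444803539/706472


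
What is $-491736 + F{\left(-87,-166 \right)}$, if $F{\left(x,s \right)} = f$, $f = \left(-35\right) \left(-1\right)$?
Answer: $-491701$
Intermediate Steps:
$f = 35$
$F{\left(x,s \right)} = 35$
$-491736 + F{\left(-87,-166 \right)} = -491736 + 35 = -491701$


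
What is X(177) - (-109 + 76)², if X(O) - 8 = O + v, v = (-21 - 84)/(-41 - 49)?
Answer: -5417/6 ≈ -902.83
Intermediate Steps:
v = 7/6 (v = -105/(-90) = -105*(-1/90) = 7/6 ≈ 1.1667)
X(O) = 55/6 + O (X(O) = 8 + (O + 7/6) = 8 + (7/6 + O) = 55/6 + O)
X(177) - (-109 + 76)² = (55/6 + 177) - (-109 + 76)² = 1117/6 - 1*(-33)² = 1117/6 - 1*1089 = 1117/6 - 1089 = -5417/6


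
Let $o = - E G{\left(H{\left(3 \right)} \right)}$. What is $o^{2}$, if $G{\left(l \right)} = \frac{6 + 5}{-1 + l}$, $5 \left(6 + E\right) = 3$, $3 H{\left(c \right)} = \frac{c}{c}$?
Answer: $\frac{793881}{100} \approx 7938.8$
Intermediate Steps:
$H{\left(c \right)} = \frac{1}{3}$ ($H{\left(c \right)} = \frac{c \frac{1}{c}}{3} = \frac{1}{3} \cdot 1 = \frac{1}{3}$)
$E = - \frac{27}{5}$ ($E = -6 + \frac{1}{5} \cdot 3 = -6 + \frac{3}{5} = - \frac{27}{5} \approx -5.4$)
$G{\left(l \right)} = \frac{11}{-1 + l}$
$o = - \frac{891}{10}$ ($o = - \frac{\left(-27\right) \frac{11}{-1 + \frac{1}{3}}}{5} = - \frac{\left(-27\right) \frac{11}{- \frac{2}{3}}}{5} = - \frac{\left(-27\right) 11 \left(- \frac{3}{2}\right)}{5} = - \frac{\left(-27\right) \left(-33\right)}{5 \cdot 2} = \left(-1\right) \frac{891}{10} = - \frac{891}{10} \approx -89.1$)
$o^{2} = \left(- \frac{891}{10}\right)^{2} = \frac{793881}{100}$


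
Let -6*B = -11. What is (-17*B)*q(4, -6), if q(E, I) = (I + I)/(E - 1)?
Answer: 374/3 ≈ 124.67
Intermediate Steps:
B = 11/6 (B = -⅙*(-11) = 11/6 ≈ 1.8333)
q(E, I) = 2*I/(-1 + E) (q(E, I) = (2*I)/(-1 + E) = 2*I/(-1 + E))
(-17*B)*q(4, -6) = (-17*11/6)*(2*(-6)/(-1 + 4)) = -187*(-6)/(3*3) = -187/6*(-4) = 374/3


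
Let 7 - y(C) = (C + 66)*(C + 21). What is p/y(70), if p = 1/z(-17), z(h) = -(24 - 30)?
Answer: -1/74214 ≈ -1.3475e-5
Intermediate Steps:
z(h) = 6 (z(h) = -1*(-6) = 6)
y(C) = 7 - (21 + C)*(66 + C) (y(C) = 7 - (C + 66)*(C + 21) = 7 - (66 + C)*(21 + C) = 7 - (21 + C)*(66 + C))
p = ⅙ (p = 1/6 = ⅙ ≈ 0.16667)
p/y(70) = 1/(6*(-1379 - 1*70² - 87*70)) = 1/(6*(-1379 - 1*4900 - 6090)) = 1/(6*(-1379 - 4900 - 6090)) = (⅙)/(-12369) = (⅙)*(-1/12369) = -1/74214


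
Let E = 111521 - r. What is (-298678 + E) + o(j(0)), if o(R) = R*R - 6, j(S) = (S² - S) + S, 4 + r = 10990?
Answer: -198149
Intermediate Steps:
r = 10986 (r = -4 + 10990 = 10986)
j(S) = S²
o(R) = -6 + R² (o(R) = R² - 6 = -6 + R²)
E = 100535 (E = 111521 - 1*10986 = 111521 - 10986 = 100535)
(-298678 + E) + o(j(0)) = (-298678 + 100535) + (-6 + (0²)²) = -198143 + (-6 + 0²) = -198143 + (-6 + 0) = -198143 - 6 = -198149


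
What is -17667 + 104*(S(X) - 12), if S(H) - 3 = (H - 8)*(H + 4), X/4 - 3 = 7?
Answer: 127829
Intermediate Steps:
X = 40 (X = 12 + 4*7 = 12 + 28 = 40)
S(H) = 3 + (-8 + H)*(4 + H) (S(H) = 3 + (H - 8)*(H + 4) = 3 + (-8 + H)*(4 + H))
-17667 + 104*(S(X) - 12) = -17667 + 104*((-29 + 40² - 4*40) - 12) = -17667 + 104*((-29 + 1600 - 160) - 12) = -17667 + 104*(1411 - 12) = -17667 + 104*1399 = -17667 + 145496 = 127829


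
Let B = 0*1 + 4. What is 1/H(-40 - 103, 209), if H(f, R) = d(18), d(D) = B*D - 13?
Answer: 1/59 ≈ 0.016949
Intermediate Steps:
B = 4 (B = 0 + 4 = 4)
d(D) = -13 + 4*D (d(D) = 4*D - 13 = -13 + 4*D)
H(f, R) = 59 (H(f, R) = -13 + 4*18 = -13 + 72 = 59)
1/H(-40 - 103, 209) = 1/59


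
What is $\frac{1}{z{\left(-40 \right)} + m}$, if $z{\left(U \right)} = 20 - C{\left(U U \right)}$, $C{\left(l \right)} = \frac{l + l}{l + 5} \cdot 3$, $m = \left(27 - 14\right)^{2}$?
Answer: $\frac{107}{19583} \approx 0.0054639$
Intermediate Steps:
$m = 169$ ($m = 13^{2} = 169$)
$C{\left(l \right)} = \frac{6 l}{5 + l}$ ($C{\left(l \right)} = \frac{2 l}{5 + l} 3 = \frac{6 l}{5 + l}$)
$z{\left(U \right)} = 20 - \frac{6 U^{2}}{5 + U^{2}}$ ($z{\left(U \right)} = 20 - \frac{6 U U}{5 + U U} = 20 - \frac{6 U^{2}}{5 + U^{2}}$)
$\frac{1}{z{\left(-40 \right)} + m} = \frac{1}{\frac{2 \left(50 + 7 \left(-40\right)^{2}\right)}{5 + \left(-40\right)^{2}} + 169} = \frac{1}{\frac{2 \left(50 + 7 \cdot 1600\right)}{5 + 1600} + 169} = \frac{1}{\frac{2 \left(50 + 11200\right)}{1605} + 169} = \frac{1}{2 \cdot \frac{1}{1605} \cdot 11250 + 169} = \frac{1}{\frac{1500}{107} + 169} = \frac{1}{\frac{19583}{107}} = \frac{107}{19583}$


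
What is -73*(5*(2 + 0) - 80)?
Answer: 5110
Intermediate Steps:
-73*(5*(2 + 0) - 80) = -73*(5*2 - 80) = -73*(10 - 80) = -73*(-70) = 5110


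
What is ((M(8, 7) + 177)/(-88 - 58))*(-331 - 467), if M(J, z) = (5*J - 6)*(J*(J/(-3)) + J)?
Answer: -110257/73 ≈ -1510.4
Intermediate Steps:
M(J, z) = (-6 + 5*J)*(J - J**2/3) (M(J, z) = (-6 + 5*J)*(J*(J*(-1/3)) + J) = (-6 + 5*J)*(J*(-J/3) + J) = (-6 + 5*J)*(-J**2/3 + J) = (-6 + 5*J)*(J - J**2/3))
((M(8, 7) + 177)/(-88 - 58))*(-331 - 467) = (((1/3)*8*(-18 - 5*8**2 + 21*8) + 177)/(-88 - 58))*(-331 - 467) = (((1/3)*8*(-18 - 5*64 + 168) + 177)/(-146))*(-798) = (((1/3)*8*(-18 - 320 + 168) + 177)*(-1/146))*(-798) = (((1/3)*8*(-170) + 177)*(-1/146))*(-798) = ((-1360/3 + 177)*(-1/146))*(-798) = -829/3*(-1/146)*(-798) = (829/438)*(-798) = -110257/73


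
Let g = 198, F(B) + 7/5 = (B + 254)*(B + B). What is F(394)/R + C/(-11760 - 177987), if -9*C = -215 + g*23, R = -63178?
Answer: -4358639144989/539452618470 ≈ -8.0797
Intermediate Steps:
F(B) = -7/5 + 2*B*(254 + B) (F(B) = -7/5 + (B + 254)*(B + B) = -7/5 + (254 + B)*(2*B) = -7/5 + 2*B*(254 + B))
C = -4339/9 (C = -(-215 + 198*23)/9 = -(-215 + 4554)/9 = -⅑*4339 = -4339/9 ≈ -482.11)
F(394)/R + C/(-11760 - 177987) = (-7/5 + 2*394² + 508*394)/(-63178) - 4339/(9*(-11760 - 177987)) = (-7/5 + 2*155236 + 200152)*(-1/63178) - 4339/9/(-189747) = (-7/5 + 310472 + 200152)*(-1/63178) - 4339/9*(-1/189747) = (2553113/5)*(-1/63178) + 4339/1707723 = -2553113/315890 + 4339/1707723 = -4358639144989/539452618470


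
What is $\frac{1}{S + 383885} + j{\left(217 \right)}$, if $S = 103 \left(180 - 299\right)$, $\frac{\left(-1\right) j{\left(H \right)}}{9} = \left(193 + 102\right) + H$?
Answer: $- \frac{1712461823}{371628} \approx -4608.0$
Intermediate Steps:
$j{\left(H \right)} = -2655 - 9 H$ ($j{\left(H \right)} = - 9 \left(\left(193 + 102\right) + H\right) = - 9 \left(295 + H\right) = -2655 - 9 H$)
$S = -12257$ ($S = 103 \left(-119\right) = -12257$)
$\frac{1}{S + 383885} + j{\left(217 \right)} = \frac{1}{-12257 + 383885} - 4608 = \frac{1}{371628} - 4608 = - \frac{1712461823}{371628}$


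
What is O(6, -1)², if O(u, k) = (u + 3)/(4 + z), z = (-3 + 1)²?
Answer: 81/64 ≈ 1.2656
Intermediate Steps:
z = 4 (z = (-2)² = 4)
O(u, k) = 3/8 + u/8 (O(u, k) = (u + 3)/(4 + 4) = (3 + u)/8 = (3 + u)*(⅛) = 3/8 + u/8)
O(6, -1)² = (3/8 + (⅛)*6)² = (3/8 + ¾)² = (9/8)² = 81/64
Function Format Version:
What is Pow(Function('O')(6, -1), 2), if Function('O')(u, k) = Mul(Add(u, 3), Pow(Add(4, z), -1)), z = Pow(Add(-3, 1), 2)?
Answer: Rational(81, 64) ≈ 1.2656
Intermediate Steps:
z = 4 (z = Pow(-2, 2) = 4)
Function('O')(u, k) = Add(Rational(3, 8), Mul(Rational(1, 8), u)) (Function('O')(u, k) = Mul(Add(u, 3), Pow(Add(4, 4), -1)) = Mul(Add(3, u), Pow(8, -1)) = Mul(Add(3, u), Rational(1, 8)) = Add(Rational(3, 8), Mul(Rational(1, 8), u)))
Pow(Function('O')(6, -1), 2) = Pow(Add(Rational(3, 8), Mul(Rational(1, 8), 6)), 2) = Pow(Add(Rational(3, 8), Rational(3, 4)), 2) = Pow(Rational(9, 8), 2) = Rational(81, 64)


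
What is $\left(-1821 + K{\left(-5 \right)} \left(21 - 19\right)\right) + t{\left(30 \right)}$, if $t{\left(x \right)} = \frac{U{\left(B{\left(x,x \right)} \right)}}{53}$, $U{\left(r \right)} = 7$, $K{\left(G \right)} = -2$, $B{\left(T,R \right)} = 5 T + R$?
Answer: $- \frac{96718}{53} \approx -1824.9$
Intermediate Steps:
$B{\left(T,R \right)} = R + 5 T$
$t{\left(x \right)} = \frac{7}{53}$
$\left(-1821 + K{\left(-5 \right)} \left(21 - 19\right)\right) + t{\left(30 \right)} = \left(-1821 - 2 \left(21 - 19\right)\right) + \frac{7}{53} = \left(-1821 - 4\right) + \frac{7}{53} = -1825 + \frac{7}{53} = - \frac{96718}{53}$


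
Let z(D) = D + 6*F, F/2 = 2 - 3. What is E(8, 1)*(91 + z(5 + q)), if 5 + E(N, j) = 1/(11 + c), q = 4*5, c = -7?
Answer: -494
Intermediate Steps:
q = 20
F = -2 (F = 2*(2 - 3) = 2*(-1) = -2)
E(N, j) = -19/4 (E(N, j) = -5 + 1/(11 - 7) = -5 + 1/4 = -5 + ¼ = -19/4)
z(D) = -12 + D (z(D) = D + 6*(-2) = D - 12 = -12 + D)
E(8, 1)*(91 + z(5 + q)) = -19*(91 + (-12 + (5 + 20)))/4 = -19*(91 + (-12 + 25))/4 = -19*(91 + 13)/4 = -19/4*104 = -494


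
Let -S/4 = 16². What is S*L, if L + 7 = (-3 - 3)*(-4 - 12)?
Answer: -91136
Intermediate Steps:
S = -1024 (S = -4*16² = -4*256 = -1024)
L = 89 (L = -7 + (-3 - 3)*(-4 - 12) = -7 - 6*(-16) = -7 + 96 = 89)
S*L = -1024*89 = -91136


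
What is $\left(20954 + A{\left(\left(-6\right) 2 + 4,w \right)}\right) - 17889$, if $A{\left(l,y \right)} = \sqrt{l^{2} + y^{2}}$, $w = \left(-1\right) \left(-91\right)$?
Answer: $3065 + \sqrt{8345} \approx 3156.4$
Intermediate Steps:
$w = 91$
$\left(20954 + A{\left(\left(-6\right) 2 + 4,w \right)}\right) - 17889 = \left(20954 + \sqrt{\left(\left(-6\right) 2 + 4\right)^{2} + 91^{2}}\right) - 17889 = \left(20954 + \sqrt{\left(-12 + 4\right)^{2} + 8281}\right) - 17889 = \left(20954 + \sqrt{\left(-8\right)^{2} + 8281}\right) - 17889 = \left(20954 + \sqrt{64 + 8281}\right) - 17889 = \left(20954 + \sqrt{8345}\right) - 17889 = 3065 + \sqrt{8345}$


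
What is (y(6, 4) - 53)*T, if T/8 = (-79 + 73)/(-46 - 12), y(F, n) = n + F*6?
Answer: -312/29 ≈ -10.759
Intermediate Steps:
y(F, n) = n + 6*F
T = 24/29 (T = 8*((-79 + 73)/(-46 - 12)) = 8*(-6/(-58)) = 8*(-6*(-1/58)) = 8*(3/29) = 24/29 ≈ 0.82759)
(y(6, 4) - 53)*T = ((4 + 6*6) - 53)*(24/29) = ((4 + 36) - 53)*(24/29) = (40 - 53)*(24/29) = -13*24/29 = -312/29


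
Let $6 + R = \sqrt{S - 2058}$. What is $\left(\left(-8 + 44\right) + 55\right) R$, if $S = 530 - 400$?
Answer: $-546 + 182 i \sqrt{482} \approx -546.0 + 3995.7 i$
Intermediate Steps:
$S = 130$ ($S = 530 - 400 = 130$)
$R = -6 + 2 i \sqrt{482}$ ($R = -6 + \sqrt{130 - 2058} = -6 + \sqrt{-1928} = -6 + 2 i \sqrt{482} \approx -6.0 + 43.909 i$)
$\left(\left(-8 + 44\right) + 55\right) R = \left(\left(-8 + 44\right) + 55\right) \left(-6 + 2 i \sqrt{482}\right) = \left(36 + 55\right) \left(-6 + 2 i \sqrt{482}\right) = 91 \left(-6 + 2 i \sqrt{482}\right) = -546 + 182 i \sqrt{482}$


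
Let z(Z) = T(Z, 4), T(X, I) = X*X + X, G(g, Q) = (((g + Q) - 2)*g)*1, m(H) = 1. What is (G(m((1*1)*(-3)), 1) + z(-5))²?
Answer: 400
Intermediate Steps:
G(g, Q) = g*(-2 + Q + g) (G(g, Q) = (((Q + g) - 2)*g)*1 = ((-2 + Q + g)*g)*1 = (g*(-2 + Q + g))*1 = g*(-2 + Q + g))
T(X, I) = X + X² (T(X, I) = X² + X = X + X²)
z(Z) = Z*(1 + Z)
(G(m((1*1)*(-3)), 1) + z(-5))² = (1*(-2 + 1 + 1) - 5*(1 - 5))² = (1*0 - 5*(-4))² = (0 + 20)² = 20² = 400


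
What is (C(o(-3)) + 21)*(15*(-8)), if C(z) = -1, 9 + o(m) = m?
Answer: -2400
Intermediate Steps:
o(m) = -9 + m
(C(o(-3)) + 21)*(15*(-8)) = (-1 + 21)*(15*(-8)) = 20*(-120) = -2400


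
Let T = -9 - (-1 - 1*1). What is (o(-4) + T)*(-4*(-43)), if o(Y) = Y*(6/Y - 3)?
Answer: 1892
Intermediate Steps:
o(Y) = Y*(-3 + 6/Y)
T = -7 (T = -9 - (-1 - 1) = -9 - 1*(-2) = -9 + 2 = -7)
(o(-4) + T)*(-4*(-43)) = ((6 - 3*(-4)) - 7)*(-4*(-43)) = ((6 + 12) - 7)*172 = (18 - 7)*172 = 11*172 = 1892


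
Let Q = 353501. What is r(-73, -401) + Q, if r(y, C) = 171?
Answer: 353672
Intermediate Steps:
r(-73, -401) + Q = 171 + 353501 = 353672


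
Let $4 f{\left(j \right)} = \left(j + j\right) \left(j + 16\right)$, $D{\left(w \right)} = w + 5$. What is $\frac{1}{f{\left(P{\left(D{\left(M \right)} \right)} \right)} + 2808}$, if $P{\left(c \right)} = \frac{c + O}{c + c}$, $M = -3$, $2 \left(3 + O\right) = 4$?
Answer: $\frac{32}{89921} \approx 0.00035587$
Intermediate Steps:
$O = -1$ ($O = -3 + \frac{1}{2} \cdot 4 = -3 + 2 = -1$)
$D{\left(w \right)} = 5 + w$
$P{\left(c \right)} = \frac{-1 + c}{2 c}$ ($P{\left(c \right)} = \frac{c - 1}{c + c} = \frac{-1 + c}{2 c}$)
$f{\left(j \right)} = \frac{j \left(16 + j\right)}{2}$ ($f{\left(j \right)} = \frac{\left(j + j\right) \left(j + 16\right)}{4} = \frac{2 j \left(16 + j\right)}{4} = \frac{j \left(16 + j\right)}{2}$)
$\frac{1}{f{\left(P{\left(D{\left(M \right)} \right)} \right)} + 2808} = \frac{1}{\frac{\frac{-1 + \left(5 - 3\right)}{2 \left(5 - 3\right)} \left(16 + \frac{-1 + \left(5 - 3\right)}{2 \left(5 - 3\right)}\right)}{2} + 2808} = \frac{1}{\frac{\frac{-1 + 2}{2 \cdot 2} \left(16 + \frac{-1 + 2}{2 \cdot 2}\right)}{2} + 2808} = \frac{1}{\frac{\frac{1}{2} \cdot \frac{1}{2} \cdot 1 \left(16 + \frac{1}{2} \cdot \frac{1}{2} \cdot 1\right)}{2} + 2808} = \frac{1}{\frac{1}{2} \cdot \frac{1}{4} \left(16 + \frac{1}{4}\right) + 2808} = \frac{1}{\frac{1}{2} \cdot \frac{1}{4} \cdot \frac{65}{4} + 2808} = \frac{1}{\frac{65}{32} + 2808} = \frac{1}{\frac{89921}{32}} = \frac{32}{89921}$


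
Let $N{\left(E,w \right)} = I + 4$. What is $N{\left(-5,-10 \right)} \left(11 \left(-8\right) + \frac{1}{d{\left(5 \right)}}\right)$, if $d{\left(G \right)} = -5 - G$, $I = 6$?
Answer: $-881$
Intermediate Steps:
$N{\left(E,w \right)} = 10$ ($N{\left(E,w \right)} = 6 + 4 = 10$)
$N{\left(-5,-10 \right)} \left(11 \left(-8\right) + \frac{1}{d{\left(5 \right)}}\right) = 10 \left(11 \left(-8\right) + \frac{1}{-5 - 5}\right) = 10 \left(-88 + \frac{1}{-5 - 5}\right) = 10 \left(-88 + \frac{1}{-10}\right) = 10 \left(-88 - \frac{1}{10}\right) = 10 \left(- \frac{881}{10}\right) = -881$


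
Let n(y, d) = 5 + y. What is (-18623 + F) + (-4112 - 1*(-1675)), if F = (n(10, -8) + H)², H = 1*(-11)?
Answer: -21044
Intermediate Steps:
H = -11
F = 16 (F = ((5 + 10) - 11)² = (15 - 11)² = 4² = 16)
(-18623 + F) + (-4112 - 1*(-1675)) = (-18623 + 16) + (-4112 - 1*(-1675)) = -18607 + (-4112 + 1675) = -18607 - 2437 = -21044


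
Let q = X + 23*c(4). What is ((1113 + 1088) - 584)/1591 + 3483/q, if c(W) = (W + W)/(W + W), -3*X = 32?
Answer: 450924/1591 ≈ 283.42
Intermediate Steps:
X = -32/3 (X = -⅓*32 = -32/3 ≈ -10.667)
c(W) = 1 (c(W) = (2*W)/((2*W)) = (2*W)*(1/(2*W)) = 1)
q = 37/3 (q = -32/3 + 23*1 = -32/3 + 23 = 37/3 ≈ 12.333)
((1113 + 1088) - 584)/1591 + 3483/q = ((1113 + 1088) - 584)/1591 + 3483/(37/3) = (2201 - 584)*(1/1591) + 3483*(3/37) = 1617*(1/1591) + 10449/37 = 1617/1591 + 10449/37 = 450924/1591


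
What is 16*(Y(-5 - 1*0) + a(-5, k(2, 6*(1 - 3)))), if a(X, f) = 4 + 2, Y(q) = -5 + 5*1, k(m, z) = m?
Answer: 96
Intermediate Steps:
Y(q) = 0 (Y(q) = -5 + 5 = 0)
a(X, f) = 6
16*(Y(-5 - 1*0) + a(-5, k(2, 6*(1 - 3)))) = 16*(0 + 6) = 16*6 = 96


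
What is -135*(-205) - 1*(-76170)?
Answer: 103845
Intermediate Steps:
-135*(-205) - 1*(-76170) = 27675 + 76170 = 103845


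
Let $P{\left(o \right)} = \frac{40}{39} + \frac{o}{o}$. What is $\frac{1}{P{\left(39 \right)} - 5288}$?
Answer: $- \frac{39}{206153} \approx -0.00018918$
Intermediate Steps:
$P{\left(o \right)} = \frac{79}{39}$ ($P{\left(o \right)} = 40 \cdot \frac{1}{39} + 1 = \frac{40}{39} + 1 = \frac{79}{39}$)
$\frac{1}{P{\left(39 \right)} - 5288} = \frac{1}{\frac{79}{39} - 5288} = \frac{1}{- \frac{206153}{39}} = - \frac{39}{206153}$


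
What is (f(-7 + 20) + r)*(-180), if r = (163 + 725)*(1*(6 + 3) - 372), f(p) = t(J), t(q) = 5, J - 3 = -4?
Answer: 58021020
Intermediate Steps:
J = -1 (J = 3 - 4 = -1)
f(p) = 5
r = -322344 (r = 888*(1*9 - 372) = 888*(9 - 372) = 888*(-363) = -322344)
(f(-7 + 20) + r)*(-180) = (5 - 322344)*(-180) = -322339*(-180) = 58021020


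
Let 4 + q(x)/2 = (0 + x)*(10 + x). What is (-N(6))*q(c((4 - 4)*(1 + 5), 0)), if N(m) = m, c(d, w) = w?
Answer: 48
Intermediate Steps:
q(x) = -8 + 2*x*(10 + x) (q(x) = -8 + 2*((0 + x)*(10 + x)) = -8 + 2*(x*(10 + x)) = -8 + 2*x*(10 + x))
(-N(6))*q(c((4 - 4)*(1 + 5), 0)) = (-1*6)*(-8 + 2*0² + 20*0) = -6*(-8 + 2*0 + 0) = -6*(-8 + 0 + 0) = -6*(-8) = 48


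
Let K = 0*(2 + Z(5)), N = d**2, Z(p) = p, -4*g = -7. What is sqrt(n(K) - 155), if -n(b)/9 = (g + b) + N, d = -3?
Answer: I*sqrt(1007)/2 ≈ 15.867*I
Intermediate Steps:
g = 7/4 (g = -1/4*(-7) = 7/4 ≈ 1.7500)
N = 9 (N = (-3)**2 = 9)
K = 0 (K = 0*(2 + 5) = 0*7 = 0)
n(b) = -387/4 - 9*b (n(b) = -9*((7/4 + b) + 9) = -9*(43/4 + b) = -387/4 - 9*b)
sqrt(n(K) - 155) = sqrt((-387/4 - 9*0) - 155) = sqrt((-387/4 + 0) - 155) = sqrt(-387/4 - 155) = sqrt(-1007/4) = I*sqrt(1007)/2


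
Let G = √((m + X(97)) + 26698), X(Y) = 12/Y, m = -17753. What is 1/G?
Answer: √84164669/867677 ≈ 0.010573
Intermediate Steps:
G = √84164669/97 (G = √((-17753 + 12/97) + 26698) = √(-1722029/97 + 26698) = √(867677/97) = √84164669/97 ≈ 94.579)
1/G = 1/(√84164669/97) = √84164669/867677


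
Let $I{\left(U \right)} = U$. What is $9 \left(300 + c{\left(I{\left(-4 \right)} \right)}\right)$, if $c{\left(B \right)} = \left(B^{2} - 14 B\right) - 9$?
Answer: $3267$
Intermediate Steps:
$c{\left(B \right)} = -9 + B^{2} - 14 B$
$9 \left(300 + c{\left(I{\left(-4 \right)} \right)}\right) = 9 \left(300 - \left(-47 - 16\right)\right) = 9 \left(300 + \left(-9 + 16 + 56\right)\right) = 9 \left(300 + 63\right) = 9 \cdot 363 = 3267$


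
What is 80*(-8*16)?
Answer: -10240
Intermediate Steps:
80*(-8*16) = 80*(-128) = -10240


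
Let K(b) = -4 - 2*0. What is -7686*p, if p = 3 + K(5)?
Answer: 7686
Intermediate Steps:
K(b) = -4 (K(b) = -4 + 0 = -4)
p = -1 (p = 3 - 4 = -1)
-7686*p = -7686*(-1) = 7686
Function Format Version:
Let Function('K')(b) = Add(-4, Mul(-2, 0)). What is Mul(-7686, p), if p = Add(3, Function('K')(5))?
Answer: 7686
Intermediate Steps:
Function('K')(b) = -4 (Function('K')(b) = Add(-4, 0) = -4)
p = -1 (p = Add(3, -4) = -1)
Mul(-7686, p) = Mul(-7686, -1) = 7686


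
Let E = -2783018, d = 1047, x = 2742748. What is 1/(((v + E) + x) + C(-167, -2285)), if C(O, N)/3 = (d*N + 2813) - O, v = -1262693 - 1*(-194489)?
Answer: -1/8276719 ≈ -1.2082e-7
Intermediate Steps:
v = -1068204 (v = -1262693 + 194489 = -1068204)
C(O, N) = 8439 - 3*O + 3141*N (C(O, N) = 3*((1047*N + 2813) - O) = 3*((2813 + 1047*N) - O) = 3*(2813 - O + 1047*N) = 8439 - 3*O + 3141*N)
1/(((v + E) + x) + C(-167, -2285)) = 1/(((-1068204 - 2783018) + 2742748) + (8439 - 3*(-167) + 3141*(-2285))) = 1/((-3851222 + 2742748) + (8439 + 501 - 7177185)) = 1/(-1108474 - 7168245) = 1/(-8276719) = -1/8276719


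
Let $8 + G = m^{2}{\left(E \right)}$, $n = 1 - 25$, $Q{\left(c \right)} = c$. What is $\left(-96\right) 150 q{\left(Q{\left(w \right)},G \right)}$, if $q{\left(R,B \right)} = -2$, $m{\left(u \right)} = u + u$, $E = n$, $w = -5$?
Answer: $28800$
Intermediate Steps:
$n = -24$ ($n = 1 - 25 = -24$)
$E = -24$
$m{\left(u \right)} = 2 u$
$G = 2296$ ($G = -8 + \left(2 \left(-24\right)\right)^{2} = -8 + \left(-48\right)^{2} = -8 + 2304 = 2296$)
$\left(-96\right) 150 q{\left(Q{\left(w \right)},G \right)} = \left(-96\right) 150 \left(-2\right) = \left(-14400\right) \left(-2\right) = 28800$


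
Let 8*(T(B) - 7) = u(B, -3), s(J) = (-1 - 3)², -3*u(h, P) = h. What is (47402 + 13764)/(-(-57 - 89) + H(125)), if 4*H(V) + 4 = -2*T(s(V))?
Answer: 366996/851 ≈ 431.25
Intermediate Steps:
u(h, P) = -h/3
s(J) = 16 (s(J) = (-4)² = 16)
T(B) = 7 - B/24 (T(B) = 7 + (-B/3)/8 = 7 - B/24)
H(V) = -25/6 (H(V) = -1 + (-2*(7 - 1/24*16))/4 = -1 + (-2*(7 - ⅔))/4 = -1 + (-2*19/3)/4 = -1 + (¼)*(-38/3) = -1 - 19/6 = -25/6)
(47402 + 13764)/(-(-57 - 89) + H(125)) = (47402 + 13764)/(-(-57 - 89) - 25/6) = 61166/(-1*(-146) - 25/6) = 61166/(146 - 25/6) = 61166/(851/6) = 61166*(6/851) = 366996/851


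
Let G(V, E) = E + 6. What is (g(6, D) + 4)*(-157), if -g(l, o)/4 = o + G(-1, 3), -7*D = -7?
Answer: 5652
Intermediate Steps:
D = 1 (D = -⅐*(-7) = 1)
G(V, E) = 6 + E
g(l, o) = -36 - 4*o (g(l, o) = -4*(o + (6 + 3)) = -4*(o + 9) = -4*(9 + o) = -36 - 4*o)
(g(6, D) + 4)*(-157) = ((-36 - 4*1) + 4)*(-157) = ((-36 - 4) + 4)*(-157) = (-40 + 4)*(-157) = -36*(-157) = 5652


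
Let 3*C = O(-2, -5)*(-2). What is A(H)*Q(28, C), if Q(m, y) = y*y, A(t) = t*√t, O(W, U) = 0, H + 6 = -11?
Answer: 0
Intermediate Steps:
H = -17 (H = -6 - 11 = -17)
A(t) = t^(3/2)
C = 0 (C = (0*(-2))/3 = (⅓)*0 = 0)
Q(m, y) = y²
A(H)*Q(28, C) = (-17)^(3/2)*0² = -17*I*√17*0 = 0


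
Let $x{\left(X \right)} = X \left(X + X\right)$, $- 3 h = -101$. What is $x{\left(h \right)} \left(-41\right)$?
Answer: $- \frac{836482}{9} \approx -92943.0$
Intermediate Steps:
$h = \frac{101}{3}$ ($h = \left(- \frac{1}{3}\right) \left(-101\right) = \frac{101}{3} \approx 33.667$)
$x{\left(X \right)} = 2 X^{2}$ ($x{\left(X \right)} = X 2 X = 2 X^{2}$)
$x{\left(h \right)} \left(-41\right) = 2 \left(\frac{101}{3}\right)^{2} \left(-41\right) = 2 \cdot \frac{10201}{9} \left(-41\right) = \frac{20402}{9} \left(-41\right) = - \frac{836482}{9}$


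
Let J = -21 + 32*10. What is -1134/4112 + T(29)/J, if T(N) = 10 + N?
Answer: -6873/47288 ≈ -0.14534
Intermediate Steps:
J = 299 (J = -21 + 320 = 299)
-1134/4112 + T(29)/J = -1134/4112 + (10 + 29)/299 = -1134*1/4112 + 39*(1/299) = -567/2056 + 3/23 = -6873/47288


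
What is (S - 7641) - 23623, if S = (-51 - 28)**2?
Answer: -25023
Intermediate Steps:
S = 6241 (S = (-79)**2 = 6241)
(S - 7641) - 23623 = (6241 - 7641) - 23623 = -1400 - 23623 = -25023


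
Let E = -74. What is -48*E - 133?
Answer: 3419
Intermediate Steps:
-48*E - 133 = -48*(-74) - 133 = 3552 - 133 = 3419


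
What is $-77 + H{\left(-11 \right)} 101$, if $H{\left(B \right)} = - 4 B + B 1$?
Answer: $3256$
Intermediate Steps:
$H{\left(B \right)} = - 3 B$ ($H{\left(B \right)} = - 4 B + B = - 3 B$)
$-77 + H{\left(-11 \right)} 101 = -77 + \left(-3\right) \left(-11\right) 101 = -77 + 33 \cdot 101 = -77 + 3333 = 3256$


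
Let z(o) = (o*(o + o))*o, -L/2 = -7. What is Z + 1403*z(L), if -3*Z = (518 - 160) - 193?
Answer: 7699609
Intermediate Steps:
L = 14 (L = -2*(-7) = 14)
z(o) = 2*o**3 (z(o) = (o*(2*o))*o = (2*o**2)*o = 2*o**3)
Z = -55 (Z = -((518 - 160) - 193)/3 = -(358 - 193)/3 = -1/3*165 = -55)
Z + 1403*z(L) = -55 + 1403*(2*14**3) = -55 + 1403*(2*2744) = -55 + 1403*5488 = -55 + 7699664 = 7699609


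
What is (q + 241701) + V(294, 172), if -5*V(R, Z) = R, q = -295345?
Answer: -268514/5 ≈ -53703.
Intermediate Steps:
V(R, Z) = -R/5
(q + 241701) + V(294, 172) = (-295345 + 241701) - ⅕*294 = -53644 - 294/5 = -268514/5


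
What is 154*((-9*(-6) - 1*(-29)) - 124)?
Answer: -6314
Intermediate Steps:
154*((-9*(-6) - 1*(-29)) - 124) = 154*((54 + 29) - 124) = 154*(83 - 124) = 154*(-41) = -6314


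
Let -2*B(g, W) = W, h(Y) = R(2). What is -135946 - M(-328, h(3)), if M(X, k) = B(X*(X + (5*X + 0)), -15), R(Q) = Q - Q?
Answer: -271907/2 ≈ -1.3595e+5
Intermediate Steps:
R(Q) = 0
h(Y) = 0
B(g, W) = -W/2
M(X, k) = 15/2 (M(X, k) = -½*(-15) = 15/2)
-135946 - M(-328, h(3)) = -135946 - 1*15/2 = -135946 - 15/2 = -271907/2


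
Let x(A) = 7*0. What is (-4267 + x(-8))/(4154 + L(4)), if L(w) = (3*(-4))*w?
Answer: -4267/4106 ≈ -1.0392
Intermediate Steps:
L(w) = -12*w
x(A) = 0
(-4267 + x(-8))/(4154 + L(4)) = (-4267 + 0)/(4154 - 12*4) = -4267/(4154 - 48) = -4267/4106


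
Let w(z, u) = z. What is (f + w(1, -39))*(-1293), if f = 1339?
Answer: -1732620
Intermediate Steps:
(f + w(1, -39))*(-1293) = (1339 + 1)*(-1293) = 1340*(-1293) = -1732620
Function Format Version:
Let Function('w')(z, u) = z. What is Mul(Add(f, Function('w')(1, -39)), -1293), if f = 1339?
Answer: -1732620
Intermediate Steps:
Mul(Add(f, Function('w')(1, -39)), -1293) = Mul(Add(1339, 1), -1293) = Mul(1340, -1293) = -1732620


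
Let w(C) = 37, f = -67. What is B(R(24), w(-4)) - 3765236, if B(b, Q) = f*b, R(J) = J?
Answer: -3766844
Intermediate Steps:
B(b, Q) = -67*b
B(R(24), w(-4)) - 3765236 = -67*24 - 3765236 = -1608 - 3765236 = -3766844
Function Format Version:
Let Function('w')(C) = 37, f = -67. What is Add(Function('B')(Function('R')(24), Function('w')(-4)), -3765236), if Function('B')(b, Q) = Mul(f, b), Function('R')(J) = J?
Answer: -3766844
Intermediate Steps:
Function('B')(b, Q) = Mul(-67, b)
Add(Function('B')(Function('R')(24), Function('w')(-4)), -3765236) = Add(Mul(-67, 24), -3765236) = Add(-1608, -3765236) = -3766844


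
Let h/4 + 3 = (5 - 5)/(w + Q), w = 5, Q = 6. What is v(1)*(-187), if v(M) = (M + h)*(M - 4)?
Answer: -6171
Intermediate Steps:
h = -12 (h = -12 + 4*((5 - 5)/(5 + 6)) = -12 + 4*(0/11) = -12 + 4*(0*(1/11)) = -12 + 4*0 = -12 + 0 = -12)
v(M) = (-12 + M)*(-4 + M) (v(M) = (M - 12)*(M - 4) = (-12 + M)*(-4 + M))
v(1)*(-187) = (48 + 1² - 16*1)*(-187) = (48 + 1 - 16)*(-187) = 33*(-187) = -6171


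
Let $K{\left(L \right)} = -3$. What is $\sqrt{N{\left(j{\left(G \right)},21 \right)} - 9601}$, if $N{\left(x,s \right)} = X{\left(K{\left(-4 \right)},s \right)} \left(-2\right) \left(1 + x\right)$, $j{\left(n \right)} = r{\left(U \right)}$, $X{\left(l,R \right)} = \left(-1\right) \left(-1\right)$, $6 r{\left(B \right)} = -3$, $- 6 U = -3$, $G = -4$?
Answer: $i \sqrt{9602} \approx 97.99 i$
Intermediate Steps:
$U = \frac{1}{2}$ ($U = \left(- \frac{1}{6}\right) \left(-3\right) = \frac{1}{2} \approx 0.5$)
$r{\left(B \right)} = - \frac{1}{2}$ ($r{\left(B \right)} = \frac{1}{6} \left(-3\right) = - \frac{1}{2}$)
$X{\left(l,R \right)} = 1$
$j{\left(n \right)} = - \frac{1}{2}$
$N{\left(x,s \right)} = -2 - 2 x$ ($N{\left(x,s \right)} = 1 \left(-2\right) \left(1 + x\right) = - 2 \left(1 + x\right) = -2 - 2 x$)
$\sqrt{N{\left(j{\left(G \right)},21 \right)} - 9601} = \sqrt{\left(-2 - -1\right) - 9601} = \sqrt{\left(-2 + 1\right) - 9601} = \sqrt{-1 - 9601} = \sqrt{-9602} = i \sqrt{9602}$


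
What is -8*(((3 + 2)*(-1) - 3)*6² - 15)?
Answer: 2424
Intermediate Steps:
-8*(((3 + 2)*(-1) - 3)*6² - 15) = -8*((5*(-1) - 3)*36 - 15) = -8*((-5 - 3)*36 - 15) = -8*(-8*36 - 15) = -8*(-288 - 15) = -8*(-303) = 2424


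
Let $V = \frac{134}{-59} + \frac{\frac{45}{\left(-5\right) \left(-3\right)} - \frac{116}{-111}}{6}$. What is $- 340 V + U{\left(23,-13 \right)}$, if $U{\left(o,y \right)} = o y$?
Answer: $\frac{4793557}{19647} \approx 243.98$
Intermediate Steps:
$V = - \frac{62753}{39294}$ ($V = 134 \left(- \frac{1}{59}\right) + \left(\frac{45}{15} - - \frac{116}{111}\right) \frac{1}{6} = - \frac{134}{59} + \left(45 \cdot \frac{1}{15} + \frac{116}{111}\right) \frac{1}{6} = - \frac{134}{59} + \left(3 + \frac{116}{111}\right) \frac{1}{6} = - \frac{134}{59} + \frac{449}{111} \cdot \frac{1}{6} = - \frac{134}{59} + \frac{449}{666} = - \frac{62753}{39294} \approx -1.597$)
$- 340 V + U{\left(23,-13 \right)} = \left(-340\right) \left(- \frac{62753}{39294}\right) + 23 \left(-13\right) = \frac{10668010}{19647} - 299 = \frac{4793557}{19647}$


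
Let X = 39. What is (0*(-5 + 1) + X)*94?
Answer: 3666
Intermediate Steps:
(0*(-5 + 1) + X)*94 = (0*(-5 + 1) + 39)*94 = (0*(-4) + 39)*94 = (0 + 39)*94 = 39*94 = 3666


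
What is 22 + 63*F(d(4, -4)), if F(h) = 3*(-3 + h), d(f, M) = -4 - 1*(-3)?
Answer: -734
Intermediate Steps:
d(f, M) = -1 (d(f, M) = -4 + 3 = -1)
F(h) = -9 + 3*h
22 + 63*F(d(4, -4)) = 22 + 63*(-9 + 3*(-1)) = 22 + 63*(-9 - 3) = 22 + 63*(-12) = 22 - 756 = -734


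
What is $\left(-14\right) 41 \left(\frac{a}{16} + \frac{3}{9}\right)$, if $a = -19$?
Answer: $\frac{11767}{24} \approx 490.29$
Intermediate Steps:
$\left(-14\right) 41 \left(\frac{a}{16} + \frac{3}{9}\right) = \left(-14\right) 41 \left(- \frac{19}{16} + \frac{3}{9}\right) = - 574 \left(\left(-19\right) \frac{1}{16} + 3 \cdot \frac{1}{9}\right) = - 574 \left(- \frac{19}{16} + \frac{1}{3}\right) = \left(-574\right) \left(- \frac{41}{48}\right) = \frac{11767}{24}$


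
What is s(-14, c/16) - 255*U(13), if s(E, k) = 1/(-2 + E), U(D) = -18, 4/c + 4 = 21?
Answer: 73439/16 ≈ 4589.9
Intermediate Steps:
c = 4/17 (c = 4/(-4 + 21) = 4/17 ≈ 0.23529)
s(-14, c/16) - 255*U(13) = 1/(-2 - 14) - 255*(-18) = 1/(-16) + 4590 = -1/16 + 4590 = 73439/16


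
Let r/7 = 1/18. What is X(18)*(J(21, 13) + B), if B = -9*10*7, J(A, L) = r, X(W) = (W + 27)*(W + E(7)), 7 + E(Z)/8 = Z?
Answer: -509985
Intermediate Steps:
E(Z) = -56 + 8*Z
X(W) = W*(27 + W) (X(W) = (W + 27)*(W + (-56 + 8*7)) = (27 + W)*(W + (-56 + 56)) = (27 + W)*(W + 0) = (27 + W)*W = W*(27 + W))
r = 7/18 ≈ 0.38889
J(A, L) = 7/18
B = -630 (B = -90*7 = -630)
X(18)*(J(21, 13) + B) = (18*(27 + 18))*(7/18 - 630) = (18*45)*(-11333/18) = 810*(-11333/18) = -509985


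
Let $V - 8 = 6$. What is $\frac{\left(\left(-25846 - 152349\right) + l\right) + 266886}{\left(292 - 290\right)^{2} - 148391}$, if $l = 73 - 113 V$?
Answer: $- \frac{87182}{148387} \approx -0.58753$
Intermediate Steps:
$V = 14$ ($V = 8 + 6 = 14$)
$l = -1509$ ($l = 73 - 1582 = -1509$)
$\frac{\left(\left(-25846 - 152349\right) + l\right) + 266886}{\left(292 - 290\right)^{2} - 148391} = \frac{\left(\left(-25846 - 152349\right) - 1509\right) + 266886}{\left(292 - 290\right)^{2} - 148391} = \frac{\left(-178195 - 1509\right) + 266886}{2^{2} - 148391} = \frac{-179704 + 266886}{4 - 148391} = \frac{87182}{-148387} = 87182 \left(- \frac{1}{148387}\right) = - \frac{87182}{148387}$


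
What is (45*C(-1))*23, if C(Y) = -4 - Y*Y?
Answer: -5175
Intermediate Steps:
C(Y) = -4 - Y²
(45*C(-1))*23 = (45*(-4 - 1*(-1)²))*23 = (45*(-4 - 1*1))*23 = (45*(-4 - 1))*23 = (45*(-5))*23 = -225*23 = -5175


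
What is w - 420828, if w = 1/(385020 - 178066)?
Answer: -87092037911/206954 ≈ -4.2083e+5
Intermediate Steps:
w = 1/206954 ≈ 4.8320e-6
w - 420828 = 1/206954 - 420828 = -87092037911/206954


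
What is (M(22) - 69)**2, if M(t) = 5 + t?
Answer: 1764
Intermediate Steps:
(M(22) - 69)**2 = ((5 + 22) - 69)**2 = (27 - 69)**2 = (-42)**2 = 1764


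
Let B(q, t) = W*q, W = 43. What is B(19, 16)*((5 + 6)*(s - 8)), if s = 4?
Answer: -35948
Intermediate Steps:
B(q, t) = 43*q
B(19, 16)*((5 + 6)*(s - 8)) = (43*19)*((5 + 6)*(4 - 8)) = 817*(11*(-4)) = 817*(-44) = -35948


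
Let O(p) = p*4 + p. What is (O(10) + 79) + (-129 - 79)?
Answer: -79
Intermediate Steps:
O(p) = 5*p (O(p) = 4*p + p = 5*p)
(O(10) + 79) + (-129 - 79) = (5*10 + 79) + (-129 - 79) = (50 + 79) - 208 = 129 - 208 = -79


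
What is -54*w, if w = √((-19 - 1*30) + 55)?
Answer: -54*√6 ≈ -132.27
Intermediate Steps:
w = √6 (w = √((-19 - 30) + 55) = √(-49 + 55) = √6 ≈ 2.4495)
-54*w = -54*√6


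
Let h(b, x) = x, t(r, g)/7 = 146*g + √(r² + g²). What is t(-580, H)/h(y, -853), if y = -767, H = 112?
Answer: -114464/853 - 28*√21809/853 ≈ -139.04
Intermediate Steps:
t(r, g) = 7*√(g² + r²) + 1022*g (t(r, g) = 7*(146*g + √(r² + g²)) = 7*(146*g + √(g² + r²)) = 7*(√(g² + r²) + 146*g) = 7*√(g² + r²) + 1022*g)
t(-580, H)/h(y, -853) = (7*√(112² + (-580)²) + 1022*112)/(-853) = (7*√(12544 + 336400) + 114464)*(-1/853) = (7*√348944 + 114464)*(-1/853) = (7*(4*√21809) + 114464)*(-1/853) = (28*√21809 + 114464)*(-1/853) = (114464 + 28*√21809)*(-1/853) = -114464/853 - 28*√21809/853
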